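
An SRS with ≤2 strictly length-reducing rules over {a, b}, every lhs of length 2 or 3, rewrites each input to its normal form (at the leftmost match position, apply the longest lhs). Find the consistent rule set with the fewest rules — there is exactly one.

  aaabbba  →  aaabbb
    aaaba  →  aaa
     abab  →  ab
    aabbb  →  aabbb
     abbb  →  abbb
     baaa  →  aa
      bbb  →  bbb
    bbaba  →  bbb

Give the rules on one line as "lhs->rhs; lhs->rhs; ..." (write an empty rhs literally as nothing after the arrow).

ba->; bba->bb

  | aaabbba => aaabbb
  | aaaba => aaa
  | abab => ab
  | aabbb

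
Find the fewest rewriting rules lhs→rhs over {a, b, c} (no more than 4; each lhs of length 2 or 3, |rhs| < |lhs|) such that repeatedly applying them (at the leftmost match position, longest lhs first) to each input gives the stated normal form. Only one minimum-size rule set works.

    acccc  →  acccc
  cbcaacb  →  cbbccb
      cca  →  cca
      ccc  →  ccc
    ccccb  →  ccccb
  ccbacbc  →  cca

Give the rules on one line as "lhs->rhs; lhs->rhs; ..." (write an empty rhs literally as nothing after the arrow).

  | acccc
  | cbcaacb => cbbccb
  | cca
  | ccc

abc->a; bac->a; caa->bc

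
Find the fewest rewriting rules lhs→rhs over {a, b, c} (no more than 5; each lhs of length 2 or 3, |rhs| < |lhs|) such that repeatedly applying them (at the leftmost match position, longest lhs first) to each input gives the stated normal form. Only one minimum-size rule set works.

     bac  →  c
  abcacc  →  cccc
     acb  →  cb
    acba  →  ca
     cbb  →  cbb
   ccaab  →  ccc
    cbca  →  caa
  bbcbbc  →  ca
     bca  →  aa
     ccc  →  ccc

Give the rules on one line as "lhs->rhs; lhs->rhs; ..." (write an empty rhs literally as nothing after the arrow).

ab->c; ac->c; ba->a; bc->a

  | bac => ac => c
  | abcacc => ccacc => cccc
  | acb => cb
  | acba => cba => ca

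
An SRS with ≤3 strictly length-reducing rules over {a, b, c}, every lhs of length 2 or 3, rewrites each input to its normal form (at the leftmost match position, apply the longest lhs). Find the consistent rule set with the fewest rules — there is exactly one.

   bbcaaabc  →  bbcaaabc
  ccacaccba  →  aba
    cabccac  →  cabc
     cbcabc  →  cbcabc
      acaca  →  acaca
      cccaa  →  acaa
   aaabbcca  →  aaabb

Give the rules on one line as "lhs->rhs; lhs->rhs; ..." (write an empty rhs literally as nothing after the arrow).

  | bbcaaabc
  | ccacaccba => caccba => ccba => aba
  | cabccac => cabc
  | cbcabc

acc->c; cc->a; cca->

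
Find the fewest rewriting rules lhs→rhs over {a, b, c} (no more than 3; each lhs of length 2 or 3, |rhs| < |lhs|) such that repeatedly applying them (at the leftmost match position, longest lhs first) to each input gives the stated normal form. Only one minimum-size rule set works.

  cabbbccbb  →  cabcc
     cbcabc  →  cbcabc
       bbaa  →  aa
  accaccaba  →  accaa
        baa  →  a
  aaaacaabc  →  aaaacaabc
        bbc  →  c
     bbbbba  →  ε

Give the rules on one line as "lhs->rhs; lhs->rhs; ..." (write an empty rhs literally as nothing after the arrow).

ba->; bb->; cac->ca

  | cabbbccbb => cabccbb => cabcc
  | cbcabc
  | bbaa => aa
  | accaccaba => accacaba => accaaba => accaa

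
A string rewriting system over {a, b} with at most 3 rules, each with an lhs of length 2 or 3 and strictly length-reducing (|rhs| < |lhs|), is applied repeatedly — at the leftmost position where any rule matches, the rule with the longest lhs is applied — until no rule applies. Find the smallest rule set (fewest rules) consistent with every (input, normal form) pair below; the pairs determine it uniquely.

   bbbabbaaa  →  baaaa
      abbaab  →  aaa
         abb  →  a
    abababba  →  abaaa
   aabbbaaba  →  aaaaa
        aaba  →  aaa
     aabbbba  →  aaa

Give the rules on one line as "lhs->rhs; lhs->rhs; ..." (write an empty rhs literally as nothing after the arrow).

aab->aa; bab->ba; bb->

  | bbbabbaaa => babbaaa => babaaa => baaaa
  | abbaab => aaab => aaa
  | abb => a
  | abababba => abaabba => abaaba => abaaa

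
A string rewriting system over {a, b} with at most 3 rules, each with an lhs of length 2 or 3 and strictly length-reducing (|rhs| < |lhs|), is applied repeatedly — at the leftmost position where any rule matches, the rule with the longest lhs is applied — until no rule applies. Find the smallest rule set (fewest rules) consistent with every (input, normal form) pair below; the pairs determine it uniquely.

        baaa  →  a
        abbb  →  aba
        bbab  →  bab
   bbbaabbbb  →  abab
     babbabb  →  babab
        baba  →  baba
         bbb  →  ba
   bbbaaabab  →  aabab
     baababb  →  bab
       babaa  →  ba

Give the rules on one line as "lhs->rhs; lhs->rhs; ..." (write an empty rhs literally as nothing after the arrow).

baa->; bb->b; bbb->ba

  | baaa => a
  | abbb => aba
  | bbab => bab
  | bbbaabbbb => baaabbbb => abbbb => abab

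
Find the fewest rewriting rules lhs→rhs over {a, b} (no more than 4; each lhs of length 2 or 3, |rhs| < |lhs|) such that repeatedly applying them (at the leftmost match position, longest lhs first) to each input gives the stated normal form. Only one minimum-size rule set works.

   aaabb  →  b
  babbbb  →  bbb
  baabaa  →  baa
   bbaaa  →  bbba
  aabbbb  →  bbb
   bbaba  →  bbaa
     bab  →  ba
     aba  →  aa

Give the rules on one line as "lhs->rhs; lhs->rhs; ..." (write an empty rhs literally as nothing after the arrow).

  | aaabb => babb => b
  | babbbb => bbb
  | baabaa => baa
  | bbaaa => bbba

aaa->ba; aab->; ab->a; abb->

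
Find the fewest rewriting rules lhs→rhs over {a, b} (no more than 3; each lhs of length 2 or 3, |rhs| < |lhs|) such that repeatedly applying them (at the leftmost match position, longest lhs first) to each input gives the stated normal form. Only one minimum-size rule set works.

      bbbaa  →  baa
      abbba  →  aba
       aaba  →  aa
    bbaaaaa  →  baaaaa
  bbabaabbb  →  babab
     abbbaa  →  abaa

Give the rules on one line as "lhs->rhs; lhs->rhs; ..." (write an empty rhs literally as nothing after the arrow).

aab->a; bb->b

  | bbbaa => bbaa => baa
  | abbba => abba => aba
  | aaba => aa
  | bbaaaaa => baaaaa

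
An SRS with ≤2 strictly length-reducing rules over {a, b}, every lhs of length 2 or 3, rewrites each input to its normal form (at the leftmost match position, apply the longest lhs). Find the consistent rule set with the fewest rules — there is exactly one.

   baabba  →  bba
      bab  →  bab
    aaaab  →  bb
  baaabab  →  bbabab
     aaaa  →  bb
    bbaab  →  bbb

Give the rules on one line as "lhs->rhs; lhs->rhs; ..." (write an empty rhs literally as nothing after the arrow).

aa->b; aab->aa

  | baabba => baaba => baaa => bba
  | bab
  | aaaab => baab => baa => bb
  | baaabab => bbabab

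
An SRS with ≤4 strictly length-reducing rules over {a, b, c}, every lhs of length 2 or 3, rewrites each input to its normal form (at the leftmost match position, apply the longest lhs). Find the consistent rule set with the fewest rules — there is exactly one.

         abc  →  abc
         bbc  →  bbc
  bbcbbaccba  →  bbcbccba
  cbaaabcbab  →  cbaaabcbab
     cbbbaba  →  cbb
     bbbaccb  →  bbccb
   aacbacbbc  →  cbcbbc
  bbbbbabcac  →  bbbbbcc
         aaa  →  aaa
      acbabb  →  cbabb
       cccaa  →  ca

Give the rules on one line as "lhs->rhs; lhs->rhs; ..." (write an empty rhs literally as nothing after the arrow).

  | abc
  | bbc
  | bbcbbaccba => bbcbccba
  | cbaaabcbab

ac->c; bba->b; cca->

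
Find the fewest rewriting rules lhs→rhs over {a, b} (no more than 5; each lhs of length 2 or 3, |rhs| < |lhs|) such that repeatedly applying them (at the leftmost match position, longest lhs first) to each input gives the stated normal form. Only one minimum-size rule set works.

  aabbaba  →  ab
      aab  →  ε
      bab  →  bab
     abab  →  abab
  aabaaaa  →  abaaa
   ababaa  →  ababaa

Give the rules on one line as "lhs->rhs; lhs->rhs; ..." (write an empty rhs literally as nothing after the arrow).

aab->bb; bb->; bba->ab; bbb->a

  | aabbaba => bbbaba => aaba => bba => ab
  | aab => bb => ε
  | bab
  | abab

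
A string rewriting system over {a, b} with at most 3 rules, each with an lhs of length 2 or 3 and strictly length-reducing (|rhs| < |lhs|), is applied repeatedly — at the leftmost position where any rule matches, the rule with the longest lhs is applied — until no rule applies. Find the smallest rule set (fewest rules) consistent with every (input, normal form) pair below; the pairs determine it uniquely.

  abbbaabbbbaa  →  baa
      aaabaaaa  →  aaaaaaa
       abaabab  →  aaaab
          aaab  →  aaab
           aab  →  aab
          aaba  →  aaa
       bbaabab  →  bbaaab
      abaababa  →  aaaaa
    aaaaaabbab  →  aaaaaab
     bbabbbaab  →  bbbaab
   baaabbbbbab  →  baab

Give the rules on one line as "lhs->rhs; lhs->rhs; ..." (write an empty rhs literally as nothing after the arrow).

aba->aa; abb->

  | abbbaabbbbaa => baabbbbaa => babbaa => baa
  | aaabaaaa => aaaaaaa
  | abaabab => aaabab => aaaab
  | aaab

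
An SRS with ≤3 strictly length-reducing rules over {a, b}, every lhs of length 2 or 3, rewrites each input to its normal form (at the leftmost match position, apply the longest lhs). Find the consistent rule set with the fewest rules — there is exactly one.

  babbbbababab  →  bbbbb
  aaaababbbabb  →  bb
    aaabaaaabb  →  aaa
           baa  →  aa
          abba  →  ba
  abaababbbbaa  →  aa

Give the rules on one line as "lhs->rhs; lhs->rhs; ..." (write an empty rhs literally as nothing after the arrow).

  | babbbbababab => bbbbababab => bbbbbab => bbbbb
  | aaaababbbabb => aaabbbabb => aabbabb => ababb => bb
  | aaabaaaabb => aaaaabb => aaaab => aaa
  | baa => aa

ab->; aba->; baa->aa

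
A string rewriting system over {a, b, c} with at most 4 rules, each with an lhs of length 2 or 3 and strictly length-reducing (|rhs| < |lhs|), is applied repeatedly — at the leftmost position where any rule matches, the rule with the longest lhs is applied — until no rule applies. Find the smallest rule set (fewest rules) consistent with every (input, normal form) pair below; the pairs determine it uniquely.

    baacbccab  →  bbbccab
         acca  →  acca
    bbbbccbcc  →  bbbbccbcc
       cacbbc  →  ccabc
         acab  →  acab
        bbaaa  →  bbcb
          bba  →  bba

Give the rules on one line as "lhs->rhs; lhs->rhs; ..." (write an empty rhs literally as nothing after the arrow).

  | baacbccab => bbbccab
  | acca
  | bbbbccbcc
  | cacbbc => ccabc

aaa->cb; aac->b; acb->ca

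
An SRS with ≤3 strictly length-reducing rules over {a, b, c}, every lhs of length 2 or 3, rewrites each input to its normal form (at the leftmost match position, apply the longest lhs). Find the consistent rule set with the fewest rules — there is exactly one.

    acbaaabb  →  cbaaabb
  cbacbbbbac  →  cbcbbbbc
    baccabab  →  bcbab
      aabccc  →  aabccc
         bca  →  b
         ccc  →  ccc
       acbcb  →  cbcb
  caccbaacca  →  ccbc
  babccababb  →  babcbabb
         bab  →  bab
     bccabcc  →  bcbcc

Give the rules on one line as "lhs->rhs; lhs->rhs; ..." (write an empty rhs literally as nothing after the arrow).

ac->c; ca->

  | acbaaabb => cbaaabb
  | cbacbbbbac => cbcbbbbac => cbcbbbbc
  | baccabab => bccabab => bcbab
  | aabccc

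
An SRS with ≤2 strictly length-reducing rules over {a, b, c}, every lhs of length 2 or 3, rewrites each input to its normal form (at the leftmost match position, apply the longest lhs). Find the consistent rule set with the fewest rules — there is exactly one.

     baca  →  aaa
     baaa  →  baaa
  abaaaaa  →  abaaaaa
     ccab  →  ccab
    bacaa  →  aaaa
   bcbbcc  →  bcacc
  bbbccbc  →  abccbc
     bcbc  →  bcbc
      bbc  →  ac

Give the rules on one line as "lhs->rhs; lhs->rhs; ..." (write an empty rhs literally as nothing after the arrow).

bac->aa; bb->a

  | baca => aaa
  | baaa
  | abaaaaa
  | ccab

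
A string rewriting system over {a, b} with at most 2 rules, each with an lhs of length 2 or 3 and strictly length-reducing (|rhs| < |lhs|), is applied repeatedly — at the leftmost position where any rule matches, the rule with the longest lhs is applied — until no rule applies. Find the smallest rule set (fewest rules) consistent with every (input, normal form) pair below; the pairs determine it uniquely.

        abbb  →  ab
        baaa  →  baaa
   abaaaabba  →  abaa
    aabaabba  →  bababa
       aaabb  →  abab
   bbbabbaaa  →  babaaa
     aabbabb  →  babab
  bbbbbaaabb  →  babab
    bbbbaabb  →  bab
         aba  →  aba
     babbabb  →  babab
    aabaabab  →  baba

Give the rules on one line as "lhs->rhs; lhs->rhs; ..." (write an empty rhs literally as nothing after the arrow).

  | abbb => abb => ab
  | baaa
  | abaaaabba => abaababa => abbaaba => abaaba => abbaa => abaa
  | aabaabba => baaabba => bababa

aab->ba; bb->b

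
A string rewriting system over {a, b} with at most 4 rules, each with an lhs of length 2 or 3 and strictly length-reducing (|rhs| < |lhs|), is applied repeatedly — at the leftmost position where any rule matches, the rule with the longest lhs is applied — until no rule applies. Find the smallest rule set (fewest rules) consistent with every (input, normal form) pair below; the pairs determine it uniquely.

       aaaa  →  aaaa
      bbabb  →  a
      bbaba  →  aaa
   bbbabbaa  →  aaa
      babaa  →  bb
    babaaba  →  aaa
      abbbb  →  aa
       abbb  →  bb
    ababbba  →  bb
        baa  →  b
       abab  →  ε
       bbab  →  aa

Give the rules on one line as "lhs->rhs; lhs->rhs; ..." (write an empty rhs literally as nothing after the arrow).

  | aaaa
  | bbabb => bbbb => aab => a
  | bbaba => bbba => aaa
  | bbbabbaa => aaabbaa => aabaa => aaa

ab->; ba->b; bbb->aa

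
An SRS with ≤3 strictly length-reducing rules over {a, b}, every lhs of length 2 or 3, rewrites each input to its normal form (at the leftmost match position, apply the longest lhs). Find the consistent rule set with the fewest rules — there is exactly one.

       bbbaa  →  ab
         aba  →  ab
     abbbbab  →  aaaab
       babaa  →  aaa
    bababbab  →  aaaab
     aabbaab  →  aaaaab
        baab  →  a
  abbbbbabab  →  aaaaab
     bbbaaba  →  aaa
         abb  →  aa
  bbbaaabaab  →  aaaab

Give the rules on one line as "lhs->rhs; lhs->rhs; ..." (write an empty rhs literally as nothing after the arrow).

ba->b; bb->a

  | bbbaa => abaa => aba => ab
  | aba => ab
  | abbbbab => aabbab => aaaab
  | babaa => bbaa => aaa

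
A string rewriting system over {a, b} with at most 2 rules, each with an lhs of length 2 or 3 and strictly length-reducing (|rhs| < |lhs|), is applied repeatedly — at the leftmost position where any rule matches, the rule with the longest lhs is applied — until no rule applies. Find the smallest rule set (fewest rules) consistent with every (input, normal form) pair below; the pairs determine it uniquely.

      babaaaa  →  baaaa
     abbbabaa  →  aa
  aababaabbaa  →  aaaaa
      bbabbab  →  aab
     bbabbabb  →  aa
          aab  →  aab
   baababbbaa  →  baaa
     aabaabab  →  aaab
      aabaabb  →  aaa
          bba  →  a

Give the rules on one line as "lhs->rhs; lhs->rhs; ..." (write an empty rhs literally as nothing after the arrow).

aba->a; bb->

  | babaaaa => baaaa
  | abbbabaa => ababaa => abaa => aa
  | aababaabbaa => aabaabbaa => aaabbaa => aaaaa
  | bbabbab => abbab => aab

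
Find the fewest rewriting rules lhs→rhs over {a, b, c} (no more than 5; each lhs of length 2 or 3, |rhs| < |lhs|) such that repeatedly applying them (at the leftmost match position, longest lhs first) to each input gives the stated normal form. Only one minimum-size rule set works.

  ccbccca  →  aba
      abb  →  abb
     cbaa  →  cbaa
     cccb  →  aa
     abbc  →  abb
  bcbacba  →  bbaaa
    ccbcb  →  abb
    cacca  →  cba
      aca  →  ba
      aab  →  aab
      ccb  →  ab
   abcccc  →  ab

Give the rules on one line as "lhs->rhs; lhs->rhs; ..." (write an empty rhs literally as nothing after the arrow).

ac->b; acb->aa; bc->b; cc->a

  | ccbccca => abccca => abcca => abca => aba
  | abb
  | cbaa
  | cccb => acb => aa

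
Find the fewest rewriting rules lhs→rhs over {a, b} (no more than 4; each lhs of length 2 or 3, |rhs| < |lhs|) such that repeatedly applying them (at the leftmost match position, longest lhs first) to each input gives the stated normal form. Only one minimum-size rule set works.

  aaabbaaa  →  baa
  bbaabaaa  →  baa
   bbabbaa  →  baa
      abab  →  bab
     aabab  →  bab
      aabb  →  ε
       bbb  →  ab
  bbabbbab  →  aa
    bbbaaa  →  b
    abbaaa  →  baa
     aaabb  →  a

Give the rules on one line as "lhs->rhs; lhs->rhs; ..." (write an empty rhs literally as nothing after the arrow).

aaa->; aba->ba; bb->a; bba->b

  | aaabbaaa => bbaaa => baa
  | bbaabaaa => babaaa => bbaaa => baa
  | bbabbaa => bbbaa => abaa => baa
  | abab => bab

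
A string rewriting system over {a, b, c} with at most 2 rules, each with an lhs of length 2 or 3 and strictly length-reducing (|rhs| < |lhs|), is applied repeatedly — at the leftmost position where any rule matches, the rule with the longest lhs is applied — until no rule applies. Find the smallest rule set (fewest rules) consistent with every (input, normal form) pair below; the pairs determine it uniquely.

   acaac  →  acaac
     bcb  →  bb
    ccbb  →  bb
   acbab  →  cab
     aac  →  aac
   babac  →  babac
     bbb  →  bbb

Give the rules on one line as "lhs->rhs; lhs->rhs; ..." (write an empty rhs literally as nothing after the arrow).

  | acaac
  | bcb => bb
  | ccbb => cbb => bb
  | acbab => cab

acb->c; cb->b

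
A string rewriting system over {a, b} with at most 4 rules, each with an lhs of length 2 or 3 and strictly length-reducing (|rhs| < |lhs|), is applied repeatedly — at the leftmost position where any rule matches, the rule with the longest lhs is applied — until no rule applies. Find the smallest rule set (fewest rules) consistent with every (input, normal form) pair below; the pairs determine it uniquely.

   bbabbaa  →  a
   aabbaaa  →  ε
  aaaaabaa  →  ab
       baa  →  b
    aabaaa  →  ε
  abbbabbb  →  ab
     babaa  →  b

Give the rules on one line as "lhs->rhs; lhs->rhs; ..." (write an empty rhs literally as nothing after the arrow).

  | bbabbaa => aabbaa => bbaa => aaa => a
  | aabbaaa => bbaaa => aaaa => aa => ε
  | aaaaabaa => aaabaa => abaa => ab
  | baa => b

aa->; ba->; baa->b; bb->a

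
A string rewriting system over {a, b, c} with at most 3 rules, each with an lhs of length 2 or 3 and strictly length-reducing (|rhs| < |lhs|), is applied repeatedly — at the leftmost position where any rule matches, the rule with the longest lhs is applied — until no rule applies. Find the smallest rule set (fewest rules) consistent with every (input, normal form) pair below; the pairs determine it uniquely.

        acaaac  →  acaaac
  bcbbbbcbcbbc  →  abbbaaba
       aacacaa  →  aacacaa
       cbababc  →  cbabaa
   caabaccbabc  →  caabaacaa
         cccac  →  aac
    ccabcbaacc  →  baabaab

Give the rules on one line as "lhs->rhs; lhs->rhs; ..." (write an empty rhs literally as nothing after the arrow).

  | acaaac
  | bcbbbbcbcbbc => abbbbcbcbbc => abbbabcbbc => abbbaabbc => abbbaaba
  | aacacaa
  | cbababc => cbabaa

bc->a; cc->b; ccb->ac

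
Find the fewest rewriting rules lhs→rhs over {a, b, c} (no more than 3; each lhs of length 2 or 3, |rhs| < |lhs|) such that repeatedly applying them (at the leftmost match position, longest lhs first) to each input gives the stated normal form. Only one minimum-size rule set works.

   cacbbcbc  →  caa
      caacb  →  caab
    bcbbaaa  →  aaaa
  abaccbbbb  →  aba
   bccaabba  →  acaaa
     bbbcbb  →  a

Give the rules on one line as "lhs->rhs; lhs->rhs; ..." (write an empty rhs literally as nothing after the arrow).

  | cacbbcbc => cabbcbc => cacbc => cabc => caa
  | caacb => caab
  | bcbbaaa => abbaaa => aaaa
  | abaccbbbb => abacbbbb => ababbbb => ababb => aba

bb->; bc->a; cb->b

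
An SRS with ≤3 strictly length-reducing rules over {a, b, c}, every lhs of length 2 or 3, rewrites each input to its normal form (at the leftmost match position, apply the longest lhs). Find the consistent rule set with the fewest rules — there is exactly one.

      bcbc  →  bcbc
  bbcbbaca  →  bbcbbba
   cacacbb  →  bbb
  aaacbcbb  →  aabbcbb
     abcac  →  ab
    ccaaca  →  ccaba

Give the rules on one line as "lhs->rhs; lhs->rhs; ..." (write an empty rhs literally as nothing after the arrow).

  | bcbc
  | bbcbbaca => bbcbbba
  | cacacbb => acbb => bbb
  | aaacbcbb => aabbcbb

ac->b; cac->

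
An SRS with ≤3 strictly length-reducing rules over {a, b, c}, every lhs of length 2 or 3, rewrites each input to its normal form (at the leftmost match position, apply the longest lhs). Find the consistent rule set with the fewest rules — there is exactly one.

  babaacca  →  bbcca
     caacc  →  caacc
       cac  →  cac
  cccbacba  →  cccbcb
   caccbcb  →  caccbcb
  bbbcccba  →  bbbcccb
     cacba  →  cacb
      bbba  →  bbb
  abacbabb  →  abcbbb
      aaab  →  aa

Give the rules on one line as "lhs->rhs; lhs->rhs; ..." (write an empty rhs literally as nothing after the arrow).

aab->a; ba->b

  | babaacca => bbaacca => bbacca => bbcca
  | caacc
  | cac
  | cccbacba => cccbcba => cccbcb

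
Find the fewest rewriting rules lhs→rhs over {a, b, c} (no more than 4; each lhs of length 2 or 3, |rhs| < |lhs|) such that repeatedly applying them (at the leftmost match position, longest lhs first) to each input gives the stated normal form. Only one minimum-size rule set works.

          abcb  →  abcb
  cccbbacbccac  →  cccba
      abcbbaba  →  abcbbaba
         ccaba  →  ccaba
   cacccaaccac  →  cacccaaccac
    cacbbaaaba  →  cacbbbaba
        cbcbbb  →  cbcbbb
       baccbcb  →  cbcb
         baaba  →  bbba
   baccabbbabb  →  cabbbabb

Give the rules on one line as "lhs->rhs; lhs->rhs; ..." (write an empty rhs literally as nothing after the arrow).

baa->bb; bac->; bcc->ab

  | abcb
  | cccbbacbccac => cccbbccac => cccbabac => cccba
  | abcbbaba
  | ccaba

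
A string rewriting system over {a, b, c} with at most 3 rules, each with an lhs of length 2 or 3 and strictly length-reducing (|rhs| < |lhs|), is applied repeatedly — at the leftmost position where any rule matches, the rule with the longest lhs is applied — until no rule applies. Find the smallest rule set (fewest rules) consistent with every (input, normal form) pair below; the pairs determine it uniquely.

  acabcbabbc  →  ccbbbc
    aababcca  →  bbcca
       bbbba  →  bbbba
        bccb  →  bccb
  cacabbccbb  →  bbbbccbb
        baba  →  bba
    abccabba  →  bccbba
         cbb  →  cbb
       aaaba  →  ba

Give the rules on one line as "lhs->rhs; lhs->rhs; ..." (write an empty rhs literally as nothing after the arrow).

  | acabcbabbc => acbcbabbc => ccbabbc => ccbbbc
  | aababcca => ababcca => babcca => bbcca
  | bbbba
  | bccb

ab->b; acb->c; cac->bb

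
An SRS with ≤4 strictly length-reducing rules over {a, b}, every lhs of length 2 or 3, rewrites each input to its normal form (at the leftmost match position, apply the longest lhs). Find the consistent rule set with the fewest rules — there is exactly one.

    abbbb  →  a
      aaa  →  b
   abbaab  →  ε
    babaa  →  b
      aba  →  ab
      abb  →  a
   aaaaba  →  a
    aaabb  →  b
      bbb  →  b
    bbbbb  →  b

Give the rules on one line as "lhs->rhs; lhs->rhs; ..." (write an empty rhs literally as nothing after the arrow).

aa->b; ba->b; bb->

  | abbbb => abb => a
  | aaa => ba => b
  | abbaab => aaab => bab => bb => ε
  | babaa => bbaa => aa => b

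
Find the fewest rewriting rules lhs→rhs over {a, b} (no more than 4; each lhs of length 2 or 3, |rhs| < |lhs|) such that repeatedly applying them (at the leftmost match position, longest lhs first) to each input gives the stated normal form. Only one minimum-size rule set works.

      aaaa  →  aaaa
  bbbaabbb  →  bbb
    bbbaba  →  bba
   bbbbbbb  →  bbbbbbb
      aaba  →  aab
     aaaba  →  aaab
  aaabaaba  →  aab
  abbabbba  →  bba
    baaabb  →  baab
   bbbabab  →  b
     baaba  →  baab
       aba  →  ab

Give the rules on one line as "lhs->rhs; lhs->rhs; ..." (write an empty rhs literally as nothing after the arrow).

  | aaaa
  | bbbaabbb => bbbabb => bbb
  | bbbaba => bba
  | bbbbbbb

aba->ab; abb->b; bab->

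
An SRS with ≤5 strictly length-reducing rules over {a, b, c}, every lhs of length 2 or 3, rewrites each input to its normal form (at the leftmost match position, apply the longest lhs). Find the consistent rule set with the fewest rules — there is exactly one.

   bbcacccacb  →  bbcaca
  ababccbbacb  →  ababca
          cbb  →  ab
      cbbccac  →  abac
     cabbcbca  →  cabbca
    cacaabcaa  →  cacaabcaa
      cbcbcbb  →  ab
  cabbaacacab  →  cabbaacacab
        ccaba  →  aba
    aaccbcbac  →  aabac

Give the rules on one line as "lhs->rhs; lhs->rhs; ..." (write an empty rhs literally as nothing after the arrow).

  | bbcacccacb => bbcacacb => bbcaca
  | ababccbbacb => ababbbacb => ababcacb => ababca
  | cbb => ab
  | cbbccac => abccac => abac

bbb->bc; cb->; cbb->ab; cc->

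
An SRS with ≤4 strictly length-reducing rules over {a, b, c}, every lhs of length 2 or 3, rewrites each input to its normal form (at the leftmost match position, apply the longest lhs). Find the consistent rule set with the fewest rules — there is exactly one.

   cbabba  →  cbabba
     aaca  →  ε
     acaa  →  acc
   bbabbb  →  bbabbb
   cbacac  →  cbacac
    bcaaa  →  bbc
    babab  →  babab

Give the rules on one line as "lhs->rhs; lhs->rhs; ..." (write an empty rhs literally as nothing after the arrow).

aa->c; bca->bb; cca->

  | cbabba
  | aaca => cca => ε
  | acaa => acc
  | bbabbb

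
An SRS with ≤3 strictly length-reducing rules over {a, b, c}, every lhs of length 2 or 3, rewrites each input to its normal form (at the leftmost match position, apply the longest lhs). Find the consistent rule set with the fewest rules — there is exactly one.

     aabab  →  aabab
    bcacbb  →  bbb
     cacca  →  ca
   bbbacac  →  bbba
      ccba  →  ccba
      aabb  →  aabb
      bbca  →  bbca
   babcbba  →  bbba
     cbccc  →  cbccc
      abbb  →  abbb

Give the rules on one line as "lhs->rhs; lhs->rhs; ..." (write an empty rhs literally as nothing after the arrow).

abc->; cac->

  | aabab
  | bcacbb => bbb
  | cacca => ca
  | bbbacac => bbba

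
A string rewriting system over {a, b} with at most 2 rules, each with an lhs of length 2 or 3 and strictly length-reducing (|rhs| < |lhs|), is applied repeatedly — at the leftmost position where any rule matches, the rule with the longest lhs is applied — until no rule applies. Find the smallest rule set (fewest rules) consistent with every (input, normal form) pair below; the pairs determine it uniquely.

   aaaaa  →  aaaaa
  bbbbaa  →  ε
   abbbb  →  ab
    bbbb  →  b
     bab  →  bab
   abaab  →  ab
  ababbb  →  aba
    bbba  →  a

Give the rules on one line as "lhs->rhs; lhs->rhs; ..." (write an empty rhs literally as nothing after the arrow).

baa->; bbb->

  | aaaaa
  | bbbbaa => baa => ε
  | abbbb => ab
  | bbbb => b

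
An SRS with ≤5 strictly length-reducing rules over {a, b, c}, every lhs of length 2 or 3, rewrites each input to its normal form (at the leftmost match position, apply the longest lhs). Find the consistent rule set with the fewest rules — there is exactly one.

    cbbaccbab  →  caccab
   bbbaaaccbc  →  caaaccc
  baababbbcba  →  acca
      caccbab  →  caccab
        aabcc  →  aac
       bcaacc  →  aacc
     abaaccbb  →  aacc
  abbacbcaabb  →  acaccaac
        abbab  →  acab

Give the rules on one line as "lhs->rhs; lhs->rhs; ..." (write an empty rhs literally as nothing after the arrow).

  | cbbaccbab => cbaccbab => caccbab => caccab
  | bbbaaaccbc => cbaaaccbc => caaaccbc => caaaccc
  | baababbbcba => ababbbcba => abbbcba => acbcba => accba => acca
  | caccbab => caccab

ba->; bb->c; bc->; cb->c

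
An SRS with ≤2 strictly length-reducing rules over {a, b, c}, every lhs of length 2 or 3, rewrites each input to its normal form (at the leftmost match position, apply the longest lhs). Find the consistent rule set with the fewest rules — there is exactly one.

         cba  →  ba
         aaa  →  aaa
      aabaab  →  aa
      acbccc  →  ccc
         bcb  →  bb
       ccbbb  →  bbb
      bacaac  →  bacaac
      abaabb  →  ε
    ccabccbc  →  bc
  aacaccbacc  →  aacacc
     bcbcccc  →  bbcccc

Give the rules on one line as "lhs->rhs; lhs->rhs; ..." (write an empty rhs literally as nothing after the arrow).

ab->; cb->b

  | cba => ba
  | aaa
  | aabaab => aaab => aa
  | acbccc => abccc => ccc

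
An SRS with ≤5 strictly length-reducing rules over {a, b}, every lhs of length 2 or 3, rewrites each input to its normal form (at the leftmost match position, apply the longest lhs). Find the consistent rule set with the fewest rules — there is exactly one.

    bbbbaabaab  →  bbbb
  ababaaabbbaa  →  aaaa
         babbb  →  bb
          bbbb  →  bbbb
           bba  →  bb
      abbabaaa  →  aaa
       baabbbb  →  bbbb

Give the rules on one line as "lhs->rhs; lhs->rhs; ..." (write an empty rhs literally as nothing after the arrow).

  | bbbbaabaab => bbbbaab => bbbb
  | ababaaabbbaa => aaaabbbaa => aaaabaa => aaaa
  | babbb => bb
  | bbbb

abb->a; ba->b; baa->; bab->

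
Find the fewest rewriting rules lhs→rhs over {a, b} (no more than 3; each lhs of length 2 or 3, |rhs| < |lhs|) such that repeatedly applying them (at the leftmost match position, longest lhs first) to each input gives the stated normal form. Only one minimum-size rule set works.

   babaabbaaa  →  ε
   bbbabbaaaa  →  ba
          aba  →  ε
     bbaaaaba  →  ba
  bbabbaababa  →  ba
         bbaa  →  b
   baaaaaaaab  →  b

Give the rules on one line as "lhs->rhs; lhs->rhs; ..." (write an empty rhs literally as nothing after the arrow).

  | babaabbaaa => baaabbaaa => abbaaa => abaaa => aaaa => aa => ε
  | bbbabbaaaa => bbbabaaaa => bbbaaaaa => bbaaa => ba
  | aba => aa => ε
  | bbaaaaba => baaba => ba

aa->; ab->a; baa->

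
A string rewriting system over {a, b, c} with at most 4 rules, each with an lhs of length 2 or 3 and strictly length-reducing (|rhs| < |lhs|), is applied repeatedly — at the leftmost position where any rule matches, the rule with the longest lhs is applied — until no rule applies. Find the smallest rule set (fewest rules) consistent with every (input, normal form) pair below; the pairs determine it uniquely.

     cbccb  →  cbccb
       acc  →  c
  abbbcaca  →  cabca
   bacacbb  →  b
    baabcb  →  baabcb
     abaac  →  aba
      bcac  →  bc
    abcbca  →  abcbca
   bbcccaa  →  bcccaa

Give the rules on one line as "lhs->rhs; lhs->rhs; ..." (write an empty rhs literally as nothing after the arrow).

abb->ca; ac->; bb->b

  | cbccb
  | acc => c
  | abbbcaca => cabcaca => cabca
  | bacacbb => bacbb => bbb => bb => b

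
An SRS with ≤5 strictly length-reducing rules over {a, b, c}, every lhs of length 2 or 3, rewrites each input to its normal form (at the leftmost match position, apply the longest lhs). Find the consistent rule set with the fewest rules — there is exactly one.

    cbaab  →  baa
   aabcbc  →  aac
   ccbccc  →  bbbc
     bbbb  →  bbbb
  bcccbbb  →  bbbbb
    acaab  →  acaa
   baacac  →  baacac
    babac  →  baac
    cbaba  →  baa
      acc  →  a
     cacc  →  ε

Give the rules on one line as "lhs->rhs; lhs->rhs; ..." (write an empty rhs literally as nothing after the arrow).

  | cbaab => baab => baa
  | aabcbc => aacbc => aabc => aac
  | ccbccc => bbccc => bbbc
  | bbbb

ab->a; cab->; cb->b; cc->b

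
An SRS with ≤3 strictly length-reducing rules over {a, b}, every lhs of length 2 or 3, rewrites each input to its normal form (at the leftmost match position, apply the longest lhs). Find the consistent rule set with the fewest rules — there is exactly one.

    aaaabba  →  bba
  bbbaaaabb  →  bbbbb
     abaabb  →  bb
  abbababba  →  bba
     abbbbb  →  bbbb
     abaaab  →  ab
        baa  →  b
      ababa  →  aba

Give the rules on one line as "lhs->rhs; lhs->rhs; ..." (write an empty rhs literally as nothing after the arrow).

aa->; abb->b; bab->b

  | aaaabba => aabba => bba
  | bbbaaaabb => bbbaabb => bbbbb
  | abaabb => abbb => bb
  | abbababba => bababba => babba => bba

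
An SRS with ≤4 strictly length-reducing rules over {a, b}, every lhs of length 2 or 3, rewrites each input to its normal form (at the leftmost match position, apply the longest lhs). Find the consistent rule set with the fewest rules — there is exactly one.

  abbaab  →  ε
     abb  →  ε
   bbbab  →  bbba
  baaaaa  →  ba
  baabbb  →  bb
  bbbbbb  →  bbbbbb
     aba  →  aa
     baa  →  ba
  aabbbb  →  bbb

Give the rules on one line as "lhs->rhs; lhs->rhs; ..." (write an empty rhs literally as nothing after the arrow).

aab->; ab->a; abb->; baa->ba

  | abbaab => aab => ε
  | abb => ε
  | bbbab => bbba
  | baaaaa => baaaa => baaa => baa => ba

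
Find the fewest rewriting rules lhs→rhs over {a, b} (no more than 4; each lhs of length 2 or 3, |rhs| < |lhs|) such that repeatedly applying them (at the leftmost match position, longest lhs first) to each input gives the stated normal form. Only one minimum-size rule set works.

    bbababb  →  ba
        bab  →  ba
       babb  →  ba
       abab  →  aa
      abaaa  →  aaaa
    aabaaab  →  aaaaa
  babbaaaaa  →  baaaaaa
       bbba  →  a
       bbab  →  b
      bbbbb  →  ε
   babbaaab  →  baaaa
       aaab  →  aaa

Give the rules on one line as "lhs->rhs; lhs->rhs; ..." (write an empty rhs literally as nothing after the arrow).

ab->a; bb->; bba->; bbb->

  | bbababb => babb => bab => ba
  | bab => ba
  | babb => bab => ba
  | abab => aab => aa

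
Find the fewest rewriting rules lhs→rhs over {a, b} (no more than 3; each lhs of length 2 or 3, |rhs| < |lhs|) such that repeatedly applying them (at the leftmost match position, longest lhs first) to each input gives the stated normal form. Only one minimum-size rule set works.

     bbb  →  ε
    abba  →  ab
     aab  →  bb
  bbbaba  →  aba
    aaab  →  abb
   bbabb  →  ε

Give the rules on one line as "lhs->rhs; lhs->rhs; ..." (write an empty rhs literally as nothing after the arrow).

aab->bb; bba->b; bbb->

  | bbb => ε
  | abba => ab
  | aab => bb
  | bbbaba => aba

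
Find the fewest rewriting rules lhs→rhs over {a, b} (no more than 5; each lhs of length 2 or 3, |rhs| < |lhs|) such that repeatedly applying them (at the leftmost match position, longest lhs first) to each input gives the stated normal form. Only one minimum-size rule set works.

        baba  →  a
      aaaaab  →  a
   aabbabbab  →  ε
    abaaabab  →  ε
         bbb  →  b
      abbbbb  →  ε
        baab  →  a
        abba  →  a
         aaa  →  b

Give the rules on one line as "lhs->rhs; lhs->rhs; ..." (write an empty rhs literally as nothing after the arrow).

aaa->b; ab->; ba->a; bb->

  | baba => aba => a
  | aaaaab => baab => aab => a
  | aabbabbab => ababbab => abbab => bab => ab => ε
  | abaaabab => aaabab => bbab => ab => ε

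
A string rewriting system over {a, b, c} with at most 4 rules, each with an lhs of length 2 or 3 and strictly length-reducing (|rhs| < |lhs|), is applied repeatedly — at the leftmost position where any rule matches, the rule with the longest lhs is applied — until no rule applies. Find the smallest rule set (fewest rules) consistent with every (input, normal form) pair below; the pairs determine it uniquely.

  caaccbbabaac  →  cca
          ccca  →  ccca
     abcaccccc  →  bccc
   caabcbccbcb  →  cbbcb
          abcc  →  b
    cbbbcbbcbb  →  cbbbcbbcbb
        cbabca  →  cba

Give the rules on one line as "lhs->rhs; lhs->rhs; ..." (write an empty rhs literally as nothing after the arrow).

aaa->ca; ab->a; ac->; acc->b

  | caaccbbabaac => cabbbabaac => cabbabaac => cababaac => caabaac => caaaac => ccaac => cca
  | ccca
  | abcaccccc => acaccccc => accccc => bccc
  | caabcbccbcb => caacbccbcb => cabccbcb => caccbcb => cbbcb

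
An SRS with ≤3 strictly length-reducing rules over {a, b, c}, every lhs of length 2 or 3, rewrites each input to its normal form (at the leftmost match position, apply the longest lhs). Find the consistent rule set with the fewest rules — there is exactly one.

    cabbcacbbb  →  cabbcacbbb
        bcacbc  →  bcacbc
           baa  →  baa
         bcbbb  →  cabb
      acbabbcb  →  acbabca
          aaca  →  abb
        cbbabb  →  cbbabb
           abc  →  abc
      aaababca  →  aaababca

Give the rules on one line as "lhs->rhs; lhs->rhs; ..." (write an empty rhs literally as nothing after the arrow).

aca->bb; bcb->ca

  | cabbcacbbb
  | bcacbc
  | baa
  | bcbbb => cabb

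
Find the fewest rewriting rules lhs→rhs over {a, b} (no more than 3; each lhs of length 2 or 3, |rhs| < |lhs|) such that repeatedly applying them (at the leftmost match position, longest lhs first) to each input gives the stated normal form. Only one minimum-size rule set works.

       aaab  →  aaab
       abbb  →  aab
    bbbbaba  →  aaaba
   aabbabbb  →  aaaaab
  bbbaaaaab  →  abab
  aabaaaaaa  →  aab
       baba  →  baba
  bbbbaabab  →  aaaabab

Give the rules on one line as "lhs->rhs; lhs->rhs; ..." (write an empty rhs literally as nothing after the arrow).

baa->b; bb->a

  | aaab
  | abbb => aab
  | bbbbaba => abbaba => aaaba
  | aabbabbb => aaaabbb => aaaaab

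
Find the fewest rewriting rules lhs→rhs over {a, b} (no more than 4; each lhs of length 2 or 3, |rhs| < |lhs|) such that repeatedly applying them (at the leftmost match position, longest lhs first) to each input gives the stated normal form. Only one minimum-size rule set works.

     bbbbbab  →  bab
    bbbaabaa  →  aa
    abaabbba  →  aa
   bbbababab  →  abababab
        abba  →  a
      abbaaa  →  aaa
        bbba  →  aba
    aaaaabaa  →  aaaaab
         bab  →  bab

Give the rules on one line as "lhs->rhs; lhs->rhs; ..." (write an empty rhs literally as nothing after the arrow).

abb->; baa->b; bb->a

  | bbbbbab => abbbab => bab
  | bbbaabaa => abaabaa => abbaa => aa
  | abaabbba => abbbba => bba => aa
  | bbbababab => abababab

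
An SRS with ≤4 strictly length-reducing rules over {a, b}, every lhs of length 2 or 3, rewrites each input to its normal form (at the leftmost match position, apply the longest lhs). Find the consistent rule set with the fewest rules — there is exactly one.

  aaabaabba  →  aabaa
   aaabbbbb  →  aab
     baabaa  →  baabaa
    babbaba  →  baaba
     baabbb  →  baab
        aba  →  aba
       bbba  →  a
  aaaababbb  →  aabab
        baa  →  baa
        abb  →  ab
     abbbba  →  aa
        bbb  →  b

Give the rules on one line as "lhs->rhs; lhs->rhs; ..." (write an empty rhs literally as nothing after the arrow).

aaa->aa; bb->b; bba->a

  | aaabaabba => aabaabba => aabaaa => aabaa
  | aaabbbbb => aabbbbb => aabbbb => aabbb => aabb => aab
  | baabaa
  | babbaba => baaba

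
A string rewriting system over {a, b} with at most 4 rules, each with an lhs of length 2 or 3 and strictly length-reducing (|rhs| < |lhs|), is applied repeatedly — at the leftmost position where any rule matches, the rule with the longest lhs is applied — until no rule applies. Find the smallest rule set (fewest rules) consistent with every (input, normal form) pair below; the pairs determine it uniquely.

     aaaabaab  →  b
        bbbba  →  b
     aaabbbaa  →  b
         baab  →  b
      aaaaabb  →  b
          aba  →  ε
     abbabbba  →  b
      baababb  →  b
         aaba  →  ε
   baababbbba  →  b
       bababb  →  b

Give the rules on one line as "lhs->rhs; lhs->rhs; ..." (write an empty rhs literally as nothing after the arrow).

ab->b; ba->; bb->b; bba->bb

  | aaaabaab => aaabaab => aabaab => abaab => baab => ab => b
  | bbbba => bbba => bba => bb => b
  | aaabbbaa => aabbbaa => abbbaa => bbbaa => bbaa => bba => bb => b
  | baab => ab => b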